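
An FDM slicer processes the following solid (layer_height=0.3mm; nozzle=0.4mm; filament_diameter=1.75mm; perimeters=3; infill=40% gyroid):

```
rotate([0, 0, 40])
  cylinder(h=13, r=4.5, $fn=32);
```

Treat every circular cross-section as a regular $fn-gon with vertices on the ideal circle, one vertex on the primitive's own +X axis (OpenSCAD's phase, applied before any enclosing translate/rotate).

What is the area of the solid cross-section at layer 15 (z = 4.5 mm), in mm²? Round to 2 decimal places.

63.21 mm²

At z = 4.5 mm: the cylinder: section is a regular 32-gon, circumradius r=4.5 (area = (32/2)·4.500²·sin(360°/32) = 63.21 mm²); (rotated 40° about Z; rotation is an isometry so areas/perimeters/island counts are preserved). Overall, the cross-section is a single solid region. Net area = 63.21 mm².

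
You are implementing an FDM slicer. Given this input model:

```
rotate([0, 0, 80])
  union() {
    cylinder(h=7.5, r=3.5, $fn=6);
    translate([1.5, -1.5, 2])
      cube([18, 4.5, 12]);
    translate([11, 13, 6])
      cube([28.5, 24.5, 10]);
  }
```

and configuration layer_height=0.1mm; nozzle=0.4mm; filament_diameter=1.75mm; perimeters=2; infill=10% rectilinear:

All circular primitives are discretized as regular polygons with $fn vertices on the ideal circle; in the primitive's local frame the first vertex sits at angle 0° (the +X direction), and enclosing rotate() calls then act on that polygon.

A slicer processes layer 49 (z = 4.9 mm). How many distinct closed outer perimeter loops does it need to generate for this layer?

At z = 4.9 mm: the cylinder: section is a regular 6-gon, circumradius r=3.5; the 18×4.5 cube at (1.5, -1.5) contributes its full rectangle; the cube at (11, 13) is absent (z outside [6, 16]); Combining (union): the regions partially overlap (shared area 5.75 mm²), so overlapping operands fuse into one piece — 1 connected region; (rotated 80° about Z; rotation is an isometry so areas/perimeters/island counts are preserved). The result has 1 disconnected region.

1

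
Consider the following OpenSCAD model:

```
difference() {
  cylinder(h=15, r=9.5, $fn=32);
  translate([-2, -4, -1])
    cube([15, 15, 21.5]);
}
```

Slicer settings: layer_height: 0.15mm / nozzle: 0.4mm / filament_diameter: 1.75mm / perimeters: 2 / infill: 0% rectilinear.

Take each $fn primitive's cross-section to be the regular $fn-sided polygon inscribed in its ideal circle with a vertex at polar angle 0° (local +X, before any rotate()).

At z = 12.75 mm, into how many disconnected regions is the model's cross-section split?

At z = 12.75 mm: the r=9.5 cylinder gives a regular 32-gon of circumradius 9.5 (constant along its height); the cube at (-2, -4) is present — its section is the full 15×15 rectangle; Taking the first minus the rest: starting from the r=9.5 cylinder, the 15×15 cube at (-2, -4) partially overlaps it — only the 133.95 mm² overlap (of its 225.00 mm²) is removed, clipping the outline — 1 connected region. The result has 1 disconnected region.

1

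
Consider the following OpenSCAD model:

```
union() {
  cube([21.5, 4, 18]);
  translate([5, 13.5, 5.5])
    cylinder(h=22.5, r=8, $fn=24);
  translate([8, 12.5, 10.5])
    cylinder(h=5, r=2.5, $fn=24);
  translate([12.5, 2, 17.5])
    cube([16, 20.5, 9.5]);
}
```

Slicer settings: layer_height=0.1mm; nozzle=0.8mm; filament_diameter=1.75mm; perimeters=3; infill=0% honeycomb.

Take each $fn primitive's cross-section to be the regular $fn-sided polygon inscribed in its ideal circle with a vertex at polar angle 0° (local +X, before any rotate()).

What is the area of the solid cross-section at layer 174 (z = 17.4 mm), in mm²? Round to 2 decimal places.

284.77 mm²

At z = 17.4 mm: the 21.5×4 cube contributes its full rectangle (area 86.00 mm²); the cylinder at (5, 13.5): section is a regular 24-gon, circumradius r=8 (area = (24/2)·8.000²·sin(360°/24) = 198.77 mm²); the cylinder at (8, 12.5) is not intersected at this z (z outside [10.5, 15.5]); the cube at (12.5, 2) does not reach this height (z outside [17.5, 27]); Merging all regions: the 2 present regions are separate (no shared area or edge), so areas and boundary lengths simply add and each stays a separate island — area = 284.77 mm². Overall, the cross-section has 2 separate islands. Net area = 284.77 mm².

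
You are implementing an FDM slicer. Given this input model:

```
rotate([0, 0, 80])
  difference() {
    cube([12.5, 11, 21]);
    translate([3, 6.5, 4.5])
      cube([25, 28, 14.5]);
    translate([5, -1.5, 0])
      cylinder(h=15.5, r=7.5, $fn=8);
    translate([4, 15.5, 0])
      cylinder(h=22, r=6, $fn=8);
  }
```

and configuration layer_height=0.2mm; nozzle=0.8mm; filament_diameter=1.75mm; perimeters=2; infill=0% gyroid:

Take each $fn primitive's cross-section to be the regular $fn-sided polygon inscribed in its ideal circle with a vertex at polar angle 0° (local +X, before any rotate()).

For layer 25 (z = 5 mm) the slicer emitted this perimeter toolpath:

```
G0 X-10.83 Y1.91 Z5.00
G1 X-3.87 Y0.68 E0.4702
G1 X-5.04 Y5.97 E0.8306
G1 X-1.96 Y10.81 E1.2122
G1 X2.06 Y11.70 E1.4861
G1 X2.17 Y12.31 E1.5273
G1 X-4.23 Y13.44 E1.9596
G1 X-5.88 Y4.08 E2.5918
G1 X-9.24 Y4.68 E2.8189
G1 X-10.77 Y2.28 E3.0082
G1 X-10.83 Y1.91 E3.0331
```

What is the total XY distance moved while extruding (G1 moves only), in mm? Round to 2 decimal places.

45.60 mm

Sum the Euclidean lengths of each G1 segment: total = 45.60 mm.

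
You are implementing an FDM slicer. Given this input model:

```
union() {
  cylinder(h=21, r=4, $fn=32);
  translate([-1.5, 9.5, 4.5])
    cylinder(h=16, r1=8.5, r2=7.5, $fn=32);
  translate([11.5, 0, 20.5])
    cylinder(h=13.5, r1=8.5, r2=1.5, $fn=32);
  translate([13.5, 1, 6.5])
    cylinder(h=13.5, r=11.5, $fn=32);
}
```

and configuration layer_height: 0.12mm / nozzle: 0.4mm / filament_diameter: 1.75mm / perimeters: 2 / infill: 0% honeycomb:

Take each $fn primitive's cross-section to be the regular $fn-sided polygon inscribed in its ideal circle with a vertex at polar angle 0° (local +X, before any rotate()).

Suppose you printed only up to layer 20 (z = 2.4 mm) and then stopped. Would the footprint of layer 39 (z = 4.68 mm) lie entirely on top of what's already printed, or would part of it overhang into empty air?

Compare the two slices. At z = 2.4: the r=4 cylinder gives a regular 32-gon of circumradius 4 (constant along its height) (area = (32/2)·4.000²·sin(360°/32) = 49.94 mm²); the cone at (-1.5, 9.5) is absent (z outside [4.5, 20.5]); the cone at (11.5, 0) is not intersected at this z (z outside [20.5, 34]); the cylinder at (13.5, 1) is not intersected at this z (z outside [6.5, 20]); Merging all regions: only the r=4 cylinder is present, so the union is just that shape — area = 49.94 mm². At z = 4.68: the r=4 cylinder contributes a regular 32-gon of circumradius 4 (area = (32/2)·4.000²·sin(360°/32) = 49.94 mm²); the cone at (-1.5, 9.5) contributes a regular 32-gon of circumradius 8.489 (interpolated between r1=8.5 and r2=7.5 at t=0.011) (area = (32/2)·8.489²·sin(360°/32) = 224.93 mm²); the cone at (11.5, 0) is not intersected at this z (z outside [20.5, 34]); the cylinder at (13.5, 1) is absent (z outside [6.5, 20]); Merging all regions: the regions partially overlap — summed areas 274.87 mm² minus the doubly-counted overlap 13.89 mm² gives 260.98 mm² — area = 260.98 mm². Checking containment: at z = 4.68 the cross-section extends beyond the z = 2.4 cross-section by about 211.04 mm².

part overhangs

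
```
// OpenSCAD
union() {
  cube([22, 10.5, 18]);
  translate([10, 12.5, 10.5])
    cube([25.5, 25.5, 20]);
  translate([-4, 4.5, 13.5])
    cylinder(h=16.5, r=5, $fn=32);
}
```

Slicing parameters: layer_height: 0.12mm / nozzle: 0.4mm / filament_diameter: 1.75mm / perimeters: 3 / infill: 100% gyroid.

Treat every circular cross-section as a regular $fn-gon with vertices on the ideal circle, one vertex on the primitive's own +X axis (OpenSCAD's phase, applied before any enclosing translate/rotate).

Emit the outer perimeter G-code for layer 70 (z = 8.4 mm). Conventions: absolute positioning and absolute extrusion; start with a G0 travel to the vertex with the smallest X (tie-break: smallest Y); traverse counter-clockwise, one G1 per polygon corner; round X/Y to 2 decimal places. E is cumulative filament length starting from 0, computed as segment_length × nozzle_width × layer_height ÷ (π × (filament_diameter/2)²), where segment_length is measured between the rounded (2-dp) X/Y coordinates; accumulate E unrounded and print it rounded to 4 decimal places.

At z = 8.4 mm: the 22×10.5 cube contributes its full rectangle; the cube at (10, 12.5) is not intersected at this z (z outside [10.5, 30.5]); the cylinder at (-4, 4.5) does not reach this height (z outside [13.5, 30]); Taking the union: only the 22×10.5 cube is present, so the union is just that shape — 1 connected region. The outline is a single polygon with 4 vertices. Extrusion per mm of travel: 0.4 × 0.12 / (π × 0.875²) = 0.019956. Accumulating E over each segment gives final E = 1.2971.

G0 X0.00 Y0.00 Z8.40
G1 X22.00 Y0.00 E0.4390
G1 X22.00 Y10.50 E0.6486
G1 X0.00 Y10.50 E1.0876
G1 X0.00 Y0.00 E1.2971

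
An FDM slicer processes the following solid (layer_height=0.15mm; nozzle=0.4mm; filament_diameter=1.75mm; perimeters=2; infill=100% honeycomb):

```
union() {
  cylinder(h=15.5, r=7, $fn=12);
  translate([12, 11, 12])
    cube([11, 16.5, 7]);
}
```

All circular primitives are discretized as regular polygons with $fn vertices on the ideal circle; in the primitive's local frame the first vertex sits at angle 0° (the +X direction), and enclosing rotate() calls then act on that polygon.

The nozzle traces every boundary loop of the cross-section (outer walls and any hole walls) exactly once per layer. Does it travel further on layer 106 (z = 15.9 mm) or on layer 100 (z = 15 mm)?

layer 100 (z = 15 mm)

Layer 106 (z = 15.9): the cylinder is not intersected at this z (z outside [0, 15.5]); the 11×16.5 cube at (12, 11) contributes its full rectangle (perimeter 55.00 mm); Combining (union): only the 11×16.5 cube at (12, 11) is present, so the union is just that shape — boundary = 55.00 mm. So its perimeter = 55.00 mm. Layer 100 (z = 15): the cylinder: section is a regular 12-gon, circumradius r=7 (perimeter = 2·12·7.000·sin(180°/12) = 43.48 mm); the cube at (12, 11) is present — its section is the full 11×16.5 rectangle (perimeter 55.00 mm); Merging all regions: the 2 present regions are separate (no shared area or edge), so areas and boundary lengths simply add and each stays a separate island — boundary = 98.48 mm. So its perimeter = 98.48 mm. Layer 100 is larger (98.48 vs 55.00 mm).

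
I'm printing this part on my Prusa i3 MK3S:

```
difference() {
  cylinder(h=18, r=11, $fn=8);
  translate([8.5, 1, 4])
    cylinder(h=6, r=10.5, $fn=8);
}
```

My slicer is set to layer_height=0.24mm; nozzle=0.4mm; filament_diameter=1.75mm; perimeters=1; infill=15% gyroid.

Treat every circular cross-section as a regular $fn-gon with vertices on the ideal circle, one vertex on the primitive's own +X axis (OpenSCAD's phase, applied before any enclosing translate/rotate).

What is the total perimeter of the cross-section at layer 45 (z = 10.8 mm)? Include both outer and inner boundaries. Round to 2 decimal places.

At z = 10.8 mm: the r=11 cylinder contributes a regular 8-gon of circumradius 11 (perimeter = 2·8·11.000·sin(180°/8) = 67.35 mm); the cylinder at (8.5, 1) does not reach this height (z outside [4, 10]); Subtracting the remaining from the first: none of the subtracted shapes is present at this height, so the r=11 cylinder is unchanged — boundary = 67.35 mm. Overall, the cross-section is a single solid region. Total boundary length (outer) = 67.35 mm.

67.35 mm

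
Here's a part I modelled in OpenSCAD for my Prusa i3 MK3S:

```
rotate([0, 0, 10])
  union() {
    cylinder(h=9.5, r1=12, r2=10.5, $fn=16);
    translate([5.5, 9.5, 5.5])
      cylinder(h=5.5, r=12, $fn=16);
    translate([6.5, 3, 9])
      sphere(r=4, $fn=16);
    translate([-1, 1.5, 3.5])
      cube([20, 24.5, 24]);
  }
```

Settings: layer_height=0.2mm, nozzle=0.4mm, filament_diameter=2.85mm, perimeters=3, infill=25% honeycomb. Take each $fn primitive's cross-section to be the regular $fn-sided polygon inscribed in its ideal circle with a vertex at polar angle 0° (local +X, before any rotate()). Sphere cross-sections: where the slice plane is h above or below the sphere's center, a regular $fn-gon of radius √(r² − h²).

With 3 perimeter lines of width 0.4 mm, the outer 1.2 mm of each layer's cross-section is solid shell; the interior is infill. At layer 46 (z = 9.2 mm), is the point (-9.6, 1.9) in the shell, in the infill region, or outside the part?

At z = 9.2 mm: the cone contributes a regular 16-gon of circumradius 10.547 (interpolated between r1=12 and r2=10.5 at t=0.968); the r=12 cylinder at (5.5, 9.5) contributes a regular 16-gon of circumradius 12; the r=4 sphere at (6.5, 3) contributes a regular 16-gon of circumradius √(4²−0.2²) = 3.995; the cube at (-1, 1.5) is present — its section is the full 20×24.5 rectangle; Merging all regions: the regions partially overlap (shared area 525.24 mm²), so overlapping operands fuse into one piece — 1 connected region; (whole slice rotated 10° about Z — lengths, areas and connectivity unchanged). Overall, the cross-section is a single solid region. Undo the 10° rotation: the query point maps to (-9.124, 3.538) in the un-rotated model frame. The nearest boundary edge runs (-10.55, 0.00)→(-9.74, 4.04); distance from the point to it = 0.71 mm. The point is inside the cross-section, 0.71 mm from the nearest boundary — within the 1.2 mm shell band (3 × 0.4).

shell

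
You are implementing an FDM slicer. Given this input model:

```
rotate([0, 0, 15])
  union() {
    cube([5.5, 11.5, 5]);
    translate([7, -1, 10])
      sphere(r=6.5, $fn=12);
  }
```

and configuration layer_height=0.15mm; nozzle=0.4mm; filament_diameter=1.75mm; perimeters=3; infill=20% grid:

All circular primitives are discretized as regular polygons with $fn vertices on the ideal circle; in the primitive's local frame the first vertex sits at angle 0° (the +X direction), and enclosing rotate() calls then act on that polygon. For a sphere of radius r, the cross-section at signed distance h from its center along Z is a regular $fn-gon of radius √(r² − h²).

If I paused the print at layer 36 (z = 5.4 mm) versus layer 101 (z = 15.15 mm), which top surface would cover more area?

Layer 36 (z = 5.4): the cube does not reach this height (z outside [0, 5]); the sphere at (7, -1): section is a regular 12-gon, circumradius = √(r²−h²) = √(6.5²−4.6²) = 4.592 (area = (12/2)·4.592²·sin(360°/12) = 63.27 mm²); Merging all regions: only the r=6.5 sphere at (7, -1) is present, so the union is just that shape — area = 63.27 mm²; (rotated 15° about Z; rotation is an isometry so areas/perimeters/island counts are preserved). So its area = 63.27 mm². Layer 101 (z = 15.15): the cube is absent (z outside [0, 5]); the r=6.5 sphere at (7, -1) slices to a regular 12-gon of circumradius 3.966 (√(r²−h²) with h=5.15 from center) (area = (12/2)·3.966²·sin(360°/12) = 47.18 mm²); Merging all regions: only the r=6.5 sphere at (7, -1) is present, so the union is just that shape — area = 47.18 mm²; (rotated 15° about Z; rotation is an isometry so areas/perimeters/island counts are preserved). So its area = 47.18 mm². Layer 36 is larger (63.27 vs 47.18 mm²).

layer 36 (z = 5.4 mm)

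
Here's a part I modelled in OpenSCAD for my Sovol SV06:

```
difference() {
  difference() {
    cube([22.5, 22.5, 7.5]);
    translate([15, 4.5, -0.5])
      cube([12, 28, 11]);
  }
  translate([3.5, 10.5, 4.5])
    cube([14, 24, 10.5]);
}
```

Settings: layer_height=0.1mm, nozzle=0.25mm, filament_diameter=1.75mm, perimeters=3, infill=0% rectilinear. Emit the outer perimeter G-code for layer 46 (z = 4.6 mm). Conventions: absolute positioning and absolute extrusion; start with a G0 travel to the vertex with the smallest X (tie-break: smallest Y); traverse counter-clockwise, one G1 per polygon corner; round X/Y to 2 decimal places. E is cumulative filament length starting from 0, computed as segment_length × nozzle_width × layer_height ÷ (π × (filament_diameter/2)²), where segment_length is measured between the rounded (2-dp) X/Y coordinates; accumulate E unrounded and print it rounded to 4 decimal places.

At z = 4.6 mm: the cube (footprint 22.5×22.5) is included at this height; the cube at (15, 4.5) (footprint 12×28) is included at this height; Subtracting the remaining from the first: starting from the 22.5×22.5 cube, the 12×28 cube at (15, 4.5) partially overlaps it — only the 135.00 mm² overlap (of its 336.00 mm²) is removed, clipping the outline — 1 connected region; the 14×24 cube at (3.5, 10.5) contributes its full rectangle; Subtracting the remaining from the first: starting from that combined region, the 14×24 cube at (3.5, 10.5) partially overlaps it — only the 138.00 mm² overlap (of its 336.00 mm²) is removed, clipping the outline — 1 connected region. The outline is a single polygon with 8 vertices. Extrusion per mm of travel: 0.25 × 0.1 / (π × 0.875²) = 0.010394. Accumulating E over each segment gives final E = 0.9354.

G0 X0.00 Y0.00 Z4.60
G1 X22.50 Y0.00 E0.2339
G1 X22.50 Y4.50 E0.2806
G1 X15.00 Y4.50 E0.3586
G1 X15.00 Y10.50 E0.4209
G1 X3.50 Y10.50 E0.5405
G1 X3.50 Y22.50 E0.6652
G1 X0.00 Y22.50 E0.7016
G1 X0.00 Y0.00 E0.9354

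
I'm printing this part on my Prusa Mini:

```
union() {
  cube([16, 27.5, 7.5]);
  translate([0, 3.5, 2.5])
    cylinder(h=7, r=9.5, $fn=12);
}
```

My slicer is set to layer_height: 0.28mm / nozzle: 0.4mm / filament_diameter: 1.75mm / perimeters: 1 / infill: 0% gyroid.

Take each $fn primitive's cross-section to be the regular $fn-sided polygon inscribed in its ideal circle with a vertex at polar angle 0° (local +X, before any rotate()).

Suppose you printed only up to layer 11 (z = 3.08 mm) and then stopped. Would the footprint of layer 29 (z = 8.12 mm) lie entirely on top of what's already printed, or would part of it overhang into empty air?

entirely on top

Compare the two slices. At z = 3.08: the cube is present — its section is the full 16×27.5 rectangle (area 440.00 mm²); the r=9.5 cylinder at (0, 3.5) gives a regular 12-gon of circumradius 9.5 (constant along its height) (area = (12/2)·9.500²·sin(360°/12) = 270.75 mm²); Combining (union): the regions partially overlap — summed areas 710.75 mm² minus the doubly-counted overlap 99.30 mm² gives 611.45 mm² — area = 611.45 mm². At z = 8.12: the cube is absent (z outside [0, 7.5]); the cylinder at (0, 3.5): section is a regular 12-gon, circumradius r=9.5 (area = (12/2)·9.500²·sin(360°/12) = 270.75 mm²); Merging all regions: only the r=9.5 cylinder at (0, 3.5) is present, so the union is just that shape — area = 270.75 mm². Checking containment: the cross-section at z = 8.12 is a subset of the cross-section at z = 3.08.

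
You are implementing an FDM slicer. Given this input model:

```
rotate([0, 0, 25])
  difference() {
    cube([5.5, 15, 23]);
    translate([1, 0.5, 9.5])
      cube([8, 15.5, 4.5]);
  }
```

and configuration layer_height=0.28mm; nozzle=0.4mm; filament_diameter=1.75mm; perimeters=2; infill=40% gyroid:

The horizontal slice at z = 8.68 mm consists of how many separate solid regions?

1

At z = 8.68 mm: the cube is present — its section is the full 5.5×15 rectangle; the cube at (1, 0.5) is not intersected at this z (z outside [9.5, 14]); Subtracting the remaining from the first: none of the subtracted shapes is present at this height, so the 5.5×15 cube is unchanged — 1 connected region; (whole slice rotated 25° about Z — lengths, areas and connectivity unchanged). The result has 1 disconnected region.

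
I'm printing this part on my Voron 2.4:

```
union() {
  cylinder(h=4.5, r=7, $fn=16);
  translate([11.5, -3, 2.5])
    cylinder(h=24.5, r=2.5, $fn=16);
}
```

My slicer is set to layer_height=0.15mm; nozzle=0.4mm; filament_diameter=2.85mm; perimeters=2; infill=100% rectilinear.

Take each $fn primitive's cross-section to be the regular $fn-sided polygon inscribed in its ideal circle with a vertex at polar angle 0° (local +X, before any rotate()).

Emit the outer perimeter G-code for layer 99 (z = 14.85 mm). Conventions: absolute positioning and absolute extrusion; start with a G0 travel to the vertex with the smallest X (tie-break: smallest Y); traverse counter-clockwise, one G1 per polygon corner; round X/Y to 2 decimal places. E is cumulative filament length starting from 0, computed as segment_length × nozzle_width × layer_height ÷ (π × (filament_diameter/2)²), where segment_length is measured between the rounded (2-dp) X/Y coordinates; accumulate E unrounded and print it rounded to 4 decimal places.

At z = 14.85 mm: the cylinder is not intersected at this z (z outside [0, 4.5]); the r=2.5 cylinder at (11.5, -3) contributes a regular 16-gon of circumradius 2.5; Taking the union: only the r=2.5 cylinder at (11.5, -3) is present, so the union is just that shape — 1 connected region. The outline is a single polygon with 16 vertices. Extrusion per mm of travel: 0.4 × 0.15 / (π × 1.425²) = 0.009405. Accumulating E over each segment gives final E = 0.1469.

G0 X9.00 Y-3.00 Z14.85
G1 X9.19 Y-3.96 E0.0092
G1 X9.73 Y-4.77 E0.0184
G1 X10.54 Y-5.31 E0.0275
G1 X11.50 Y-5.50 E0.0367
G1 X12.46 Y-5.31 E0.0459
G1 X13.27 Y-4.77 E0.0551
G1 X13.81 Y-3.96 E0.0642
G1 X14.00 Y-3.00 E0.0734
G1 X13.81 Y-2.04 E0.0826
G1 X13.27 Y-1.23 E0.0918
G1 X12.46 Y-0.69 E0.1010
G1 X11.50 Y-0.50 E0.1102
G1 X10.54 Y-0.69 E0.1194
G1 X9.73 Y-1.23 E0.1285
G1 X9.19 Y-2.04 E0.1377
G1 X9.00 Y-3.00 E0.1469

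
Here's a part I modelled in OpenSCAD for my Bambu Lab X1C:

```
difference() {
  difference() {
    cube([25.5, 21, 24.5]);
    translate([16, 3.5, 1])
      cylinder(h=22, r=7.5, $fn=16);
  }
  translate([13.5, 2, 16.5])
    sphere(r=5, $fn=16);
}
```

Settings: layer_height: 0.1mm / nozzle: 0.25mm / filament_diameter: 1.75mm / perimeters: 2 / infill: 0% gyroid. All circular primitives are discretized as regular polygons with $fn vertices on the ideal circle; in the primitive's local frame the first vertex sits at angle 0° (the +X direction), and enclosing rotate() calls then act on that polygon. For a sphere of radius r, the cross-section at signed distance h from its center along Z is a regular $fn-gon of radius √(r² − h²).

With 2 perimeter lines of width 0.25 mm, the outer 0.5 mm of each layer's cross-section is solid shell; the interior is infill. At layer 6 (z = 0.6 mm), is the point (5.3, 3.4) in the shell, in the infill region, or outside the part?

infill

At z = 0.6 mm: the cube is present — its section is the full 25.5×21 rectangle; the cylinder at (16, 3.5) is absent (z outside [1, 23]); Subtracting the remaining from the first: none of the subtracted shapes is present at this height, so the 25.5×21 cube is unchanged — 1 connected region; the sphere at (13.5, 2) is absent (|z−center|=15.900 > r=5); Taking the first minus the rest: none of the subtracted shapes is present at this height, so that combined region is unchanged — 1 connected region. Overall, the cross-section is a single solid region. The nearest boundary edge runs (0.00, 0.00)→(25.50, 0.00); distance from the point to it = 3.40 mm. The point is inside the cross-section and 3.40 mm from the nearest boundary — more than the 0.5 mm shell width (2 × 0.25), so it's in the infill interior.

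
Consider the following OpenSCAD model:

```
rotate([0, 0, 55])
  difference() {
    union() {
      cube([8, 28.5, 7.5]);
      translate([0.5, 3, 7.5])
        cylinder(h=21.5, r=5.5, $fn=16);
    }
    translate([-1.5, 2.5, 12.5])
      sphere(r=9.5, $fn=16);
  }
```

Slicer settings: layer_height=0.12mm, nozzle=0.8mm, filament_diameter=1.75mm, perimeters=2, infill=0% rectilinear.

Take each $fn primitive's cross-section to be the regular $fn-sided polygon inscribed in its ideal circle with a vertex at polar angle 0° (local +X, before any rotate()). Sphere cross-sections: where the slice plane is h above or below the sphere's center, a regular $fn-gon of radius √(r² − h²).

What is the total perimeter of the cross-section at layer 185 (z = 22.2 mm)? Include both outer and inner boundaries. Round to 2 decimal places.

At z = 22.2 mm: the cube does not reach this height (z outside [0, 7.5]); the r=5.5 cylinder at (0.5, 3) gives a regular 16-gon of circumradius 5.5 (constant along its height) (perimeter = 2·16·5.500·sin(180°/16) = 34.34 mm); Taking the union: only the r=5.5 cylinder at (0.5, 3) is present, so the union is just that shape — boundary = 34.34 mm; the sphere at (-1.5, 2.5) is absent (|z−center|=9.700 > r=9.5); Subtracting the remaining from the first: none of the subtracted shapes is present at this height, so that combined region is unchanged — boundary = 34.34 mm; (whole slice rotated 55° about Z — lengths, areas and connectivity unchanged). Overall, the cross-section is a single solid region. Total boundary length (outer) = 34.34 mm.

34.34 mm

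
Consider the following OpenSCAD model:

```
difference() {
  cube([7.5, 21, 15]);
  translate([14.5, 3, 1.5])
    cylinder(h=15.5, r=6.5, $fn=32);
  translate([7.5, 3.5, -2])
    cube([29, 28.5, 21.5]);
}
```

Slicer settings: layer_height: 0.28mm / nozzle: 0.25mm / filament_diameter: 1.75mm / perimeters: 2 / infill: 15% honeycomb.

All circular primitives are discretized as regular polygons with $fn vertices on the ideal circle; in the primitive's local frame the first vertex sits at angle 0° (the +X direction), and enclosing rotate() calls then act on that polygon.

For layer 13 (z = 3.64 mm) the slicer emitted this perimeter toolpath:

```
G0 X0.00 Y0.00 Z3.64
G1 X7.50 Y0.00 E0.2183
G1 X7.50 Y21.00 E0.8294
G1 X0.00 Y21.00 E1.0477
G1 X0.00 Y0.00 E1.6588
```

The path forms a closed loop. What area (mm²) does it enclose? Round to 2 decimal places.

157.50 mm²

Apply the shoelace formula to the sequence of (X, Y) vertices; enclosed area = 157.50 mm².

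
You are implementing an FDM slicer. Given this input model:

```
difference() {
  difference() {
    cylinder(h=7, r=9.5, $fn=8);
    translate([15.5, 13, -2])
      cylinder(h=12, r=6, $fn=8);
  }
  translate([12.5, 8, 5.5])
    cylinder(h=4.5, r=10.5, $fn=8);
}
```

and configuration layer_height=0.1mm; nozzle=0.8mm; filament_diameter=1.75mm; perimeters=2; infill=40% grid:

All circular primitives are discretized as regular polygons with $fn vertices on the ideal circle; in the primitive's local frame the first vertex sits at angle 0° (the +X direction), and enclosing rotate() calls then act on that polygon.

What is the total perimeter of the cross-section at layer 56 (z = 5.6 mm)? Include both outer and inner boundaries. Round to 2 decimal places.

At z = 5.6 mm: the r=9.5 cylinder contributes a regular 8-gon of circumradius 9.5 (perimeter = 2·8·9.500·sin(180°/8) = 58.17 mm); the cylinder at (15.5, 13): section is a regular 8-gon, circumradius r=6 (perimeter = 2·8·6.000·sin(180°/8) = 36.74 mm); After the difference (first − rest): starting from the r=9.5 cylinder, the r=6 cylinder at (15.5, 13) misses the remaining region (no effect) — boundary = 58.17 mm; the r=10.5 cylinder at (12.5, 8) contributes a regular 8-gon of circumradius 10.5 (perimeter = 2·8·10.500·sin(180°/8) = 64.29 mm); Taking the first minus the rest: starting from that combined region, the r=10.5 cylinder at (12.5, 8) partially overlaps it — only the 33.61 mm² overlap (of its 311.83 mm²) is removed, clipping the outline — boundary = 57.85 mm. Overall, the cross-section is a single solid region. Total boundary length (outer) = 57.85 mm.

57.85 mm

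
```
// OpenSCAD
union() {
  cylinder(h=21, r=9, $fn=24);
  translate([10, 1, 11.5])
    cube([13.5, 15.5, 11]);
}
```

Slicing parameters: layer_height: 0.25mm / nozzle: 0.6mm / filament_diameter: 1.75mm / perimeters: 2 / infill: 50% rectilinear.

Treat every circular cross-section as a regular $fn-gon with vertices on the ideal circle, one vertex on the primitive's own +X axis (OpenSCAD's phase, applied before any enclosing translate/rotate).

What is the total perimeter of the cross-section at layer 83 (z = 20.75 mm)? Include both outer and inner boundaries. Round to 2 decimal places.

114.39 mm

At z = 20.75 mm: the cylinder: section is a regular 24-gon, circumradius r=9 (perimeter = 2·24·9.000·sin(180°/24) = 56.39 mm); the cube at (10, 1) is present — its section is the full 13.5×15.5 rectangle (perimeter 58.00 mm); Combining (union): the 2 present regions are separate (no shared area or edge), so areas and boundary lengths simply add and each stays a separate island — boundary = 114.39 mm. Overall, the cross-section has 2 separate islands. Total boundary length (outer) = 114.39 mm.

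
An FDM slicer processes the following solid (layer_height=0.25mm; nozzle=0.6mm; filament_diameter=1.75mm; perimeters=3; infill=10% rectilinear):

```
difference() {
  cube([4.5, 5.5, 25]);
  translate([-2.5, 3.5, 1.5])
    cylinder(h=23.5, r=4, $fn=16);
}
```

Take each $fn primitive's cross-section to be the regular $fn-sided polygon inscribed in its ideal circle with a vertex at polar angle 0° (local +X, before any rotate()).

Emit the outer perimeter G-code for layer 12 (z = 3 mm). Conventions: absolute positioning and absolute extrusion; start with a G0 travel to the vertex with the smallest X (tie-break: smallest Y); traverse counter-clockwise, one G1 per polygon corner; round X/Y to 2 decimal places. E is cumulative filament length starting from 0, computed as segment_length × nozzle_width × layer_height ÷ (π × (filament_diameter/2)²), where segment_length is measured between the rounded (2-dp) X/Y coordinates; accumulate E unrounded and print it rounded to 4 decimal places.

At z = 3 mm: the cube (footprint 4.5×5.5) is included at this height; the cylinder at (-2.5, 3.5): section is a regular 16-gon, circumradius r=4; Taking the first minus the rest: starting from the 4.5×5.5 cube, the r=4 cylinder at (-2.5, 3.5) partially overlaps it — only the 5.64 mm² overlap (of its 48.98 mm²) is removed, clipping the outline — 1 connected region. The outline is a single polygon with 9 vertices. Extrusion per mm of travel: 0.6 × 0.25 / (π × 0.875²) = 0.062363. Accumulating E over each segment gives final E = 1.2297.

G0 X0.00 Y0.00 Z3.00
G1 X4.50 Y0.00 E0.2806
G1 X4.50 Y5.50 E0.6236
G1 X0.88 Y5.50 E0.8494
G1 X1.20 Y5.03 E0.8848
G1 X1.50 Y3.50 E0.9821
G1 X1.20 Y1.97 E1.0793
G1 X0.33 Y0.67 E1.1769
G1 X0.00 Y0.45 E1.2016
G1 X0.00 Y0.00 E1.2297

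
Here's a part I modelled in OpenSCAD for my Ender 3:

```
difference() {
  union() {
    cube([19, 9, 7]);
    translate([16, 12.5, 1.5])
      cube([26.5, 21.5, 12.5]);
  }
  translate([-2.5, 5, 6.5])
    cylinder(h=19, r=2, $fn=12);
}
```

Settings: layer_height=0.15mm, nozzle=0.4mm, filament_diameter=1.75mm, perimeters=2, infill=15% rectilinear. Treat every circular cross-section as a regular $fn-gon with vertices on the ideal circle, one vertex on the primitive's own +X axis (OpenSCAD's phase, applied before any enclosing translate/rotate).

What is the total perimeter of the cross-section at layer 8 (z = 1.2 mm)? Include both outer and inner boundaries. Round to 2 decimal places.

At z = 1.2 mm: the 19×9 cube contributes its full rectangle (perimeter 56.00 mm); the cube at (16, 12.5) does not reach this height (z outside [1.5, 14]); Taking the union: only the 19×9 cube is present, so the union is just that shape — boundary = 56.00 mm; the cylinder at (-2.5, 5) does not reach this height (z outside [6.5, 25.5]); Subtracting the remaining from the first: none of the subtracted shapes is present at this height, so that combined region is unchanged — boundary = 56.00 mm. Overall, the cross-section is a single solid region. Total boundary length (outer) = 56.00 mm.

56.00 mm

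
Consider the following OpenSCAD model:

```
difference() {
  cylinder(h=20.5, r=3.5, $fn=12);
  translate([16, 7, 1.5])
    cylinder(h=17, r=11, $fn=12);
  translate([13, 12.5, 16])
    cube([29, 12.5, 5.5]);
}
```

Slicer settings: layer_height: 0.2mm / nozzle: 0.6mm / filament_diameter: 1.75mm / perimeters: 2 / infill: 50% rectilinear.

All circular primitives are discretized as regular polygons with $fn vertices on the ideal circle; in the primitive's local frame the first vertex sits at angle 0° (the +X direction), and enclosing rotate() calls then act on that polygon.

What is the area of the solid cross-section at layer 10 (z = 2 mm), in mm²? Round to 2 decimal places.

36.75 mm²

At z = 2 mm: the r=3.5 cylinder gives a regular 12-gon of circumradius 3.5 (constant along its height) (area = (12/2)·3.500²·sin(360°/12) = 36.75 mm²); the cylinder at (16, 7): section is a regular 12-gon, circumradius r=11 (area = (12/2)·11.000²·sin(360°/12) = 363.00 mm²); the cube at (13, 12.5) is absent (z outside [16, 21.5]); Taking the first minus the rest: starting from the r=3.5 cylinder (36.75 mm²), the r=11 cylinder at (16, 7) misses the remaining region (no effect) — area = 36.75 mm². Overall, the cross-section is a single solid region. Net area = 36.75 mm².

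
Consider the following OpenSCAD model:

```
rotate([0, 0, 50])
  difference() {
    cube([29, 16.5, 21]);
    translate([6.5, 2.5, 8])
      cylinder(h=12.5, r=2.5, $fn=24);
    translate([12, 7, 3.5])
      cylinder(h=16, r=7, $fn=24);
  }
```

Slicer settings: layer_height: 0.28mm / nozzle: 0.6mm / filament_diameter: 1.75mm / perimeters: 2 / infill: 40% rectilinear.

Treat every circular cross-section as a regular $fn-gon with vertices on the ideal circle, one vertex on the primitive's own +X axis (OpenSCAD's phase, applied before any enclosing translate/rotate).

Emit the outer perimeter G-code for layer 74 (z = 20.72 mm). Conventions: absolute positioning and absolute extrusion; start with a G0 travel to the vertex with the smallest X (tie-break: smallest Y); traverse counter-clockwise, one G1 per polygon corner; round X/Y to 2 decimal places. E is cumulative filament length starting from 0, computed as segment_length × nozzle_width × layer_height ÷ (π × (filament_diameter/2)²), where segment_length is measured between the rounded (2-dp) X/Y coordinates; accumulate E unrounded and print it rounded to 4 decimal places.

G0 X-12.64 Y10.61 Z20.72
G1 X0.00 Y0.00 E1.1527
G1 X18.64 Y22.22 E3.1784
G1 X6.00 Y32.82 E4.3306
G1 X-12.64 Y10.61 E6.3558

At z = 20.72 mm: the cube (footprint 29×16.5) is included at this height; the cylinder at (6.5, 2.5) is absent (z outside [8, 20.5]); the cylinder at (12, 7) is absent (z outside [3.5, 19.5]); Taking the first minus the rest: none of the subtracted shapes is present at this height, so the 29×16.5 cube is unchanged — 1 connected region; (whole slice rotated 50° about Z — lengths, areas and connectivity unchanged). The outline is a single polygon with 4 vertices. Extrusion per mm of travel: 0.6 × 0.28 / (π × 0.875²) = 0.069846. Accumulating E over each segment gives final E = 6.3558.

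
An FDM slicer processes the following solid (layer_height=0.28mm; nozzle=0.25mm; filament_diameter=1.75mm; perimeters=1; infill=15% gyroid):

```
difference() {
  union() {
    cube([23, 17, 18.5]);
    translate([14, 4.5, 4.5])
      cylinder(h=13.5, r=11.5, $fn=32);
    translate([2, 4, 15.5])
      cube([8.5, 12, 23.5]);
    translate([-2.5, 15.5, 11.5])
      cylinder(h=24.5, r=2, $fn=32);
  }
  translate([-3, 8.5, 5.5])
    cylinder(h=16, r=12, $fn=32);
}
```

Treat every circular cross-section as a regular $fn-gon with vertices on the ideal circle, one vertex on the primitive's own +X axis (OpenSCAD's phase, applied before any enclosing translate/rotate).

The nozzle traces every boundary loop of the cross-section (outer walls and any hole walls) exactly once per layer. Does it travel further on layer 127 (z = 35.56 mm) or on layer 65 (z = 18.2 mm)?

Layer 127 (z = 35.56): the cube is absent (z outside [0, 18.5]); the cylinder at (14, 4.5) is absent (z outside [4.5, 18]); the 8.5×12 cube at (2, 4) contributes its full rectangle (perimeter 41.00 mm); the r=2 cylinder at (-2.5, 15.5) contributes a regular 32-gon of circumradius 2 (perimeter = 2·32·2.000·sin(180°/32) = 12.55 mm); Merging all regions: the 2 present regions are separate (no shared area or edge), so areas and boundary lengths simply add and each stays a separate island — boundary = 53.55 mm; the cylinder at (-3, 8.5) is not intersected at this z (z outside [5.5, 21.5]); After the difference (first − rest): none of the subtracted shapes is present at this height, so that combined region is unchanged — boundary = 53.55 mm. So its perimeter = 53.55 mm. Layer 65 (z = 18.2): the cube is present — its section is the full 23×17 rectangle (perimeter 80.00 mm); the cylinder at (14, 4.5) is absent (z outside [4.5, 18]); the 8.5×12 cube at (2, 4) contributes its full rectangle (perimeter 41.00 mm); the cylinder at (-2.5, 15.5): section is a regular 32-gon, circumradius r=2 (perimeter = 2·32·2.000·sin(180°/32) = 12.55 mm); Combining (union): the regions partially overlap (shared area 102.00 mm²), so the edge portions inside another operand are dropped and the merged outline is re-measured after clipping — boundary = 92.55 mm; the r=12 cylinder at (-3, 8.5) contributes a regular 32-gon of circumradius 12 (perimeter = 2·32·12.000·sin(180°/32) = 75.28 mm); After the difference (first − rest): starting from that combined region, the r=12 cylinder at (-3, 8.5) partially overlaps it — only the 146.11 mm² overlap (of its 449.49 mm²) is removed, clipping the outline — boundary = 70.93 mm. So its perimeter = 70.93 mm. Layer 65 is larger (70.93 vs 53.55 mm).

layer 65 (z = 18.2 mm)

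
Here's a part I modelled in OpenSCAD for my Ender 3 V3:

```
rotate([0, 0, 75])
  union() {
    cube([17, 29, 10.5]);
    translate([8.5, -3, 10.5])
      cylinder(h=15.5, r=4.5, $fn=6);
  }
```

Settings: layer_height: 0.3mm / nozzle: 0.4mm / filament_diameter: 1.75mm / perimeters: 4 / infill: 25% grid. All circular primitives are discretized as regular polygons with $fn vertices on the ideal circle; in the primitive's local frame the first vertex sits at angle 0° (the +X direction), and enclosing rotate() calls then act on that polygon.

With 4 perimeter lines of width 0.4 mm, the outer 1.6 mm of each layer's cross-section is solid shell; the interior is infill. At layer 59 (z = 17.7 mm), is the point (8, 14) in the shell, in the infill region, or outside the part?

At z = 17.7 mm: the cube is not intersected at this z (z outside [0, 10.5]); the r=4.5 cylinder at (8.5, -3) gives a regular 6-gon of circumradius 4.5 (constant along its height); Taking the union: only the r=4.5 cylinder at (8.5, -3) is present, so the union is just that shape — 1 connected region; (whole slice rotated 75° about Z — lengths, areas and connectivity unchanged). Overall, the cross-section is a single solid region. Undo the 75° rotation: the query point maps to (15.594, -4.104) in the un-rotated model frame. The nearest boundary edge runs (13.00, -3.00)→(10.75, 0.90); distance from the point to it = 2.82 mm. The point is not inside any of the regions above, so it lies outside the cross-section (2.82 mm from the nearest boundary).

outside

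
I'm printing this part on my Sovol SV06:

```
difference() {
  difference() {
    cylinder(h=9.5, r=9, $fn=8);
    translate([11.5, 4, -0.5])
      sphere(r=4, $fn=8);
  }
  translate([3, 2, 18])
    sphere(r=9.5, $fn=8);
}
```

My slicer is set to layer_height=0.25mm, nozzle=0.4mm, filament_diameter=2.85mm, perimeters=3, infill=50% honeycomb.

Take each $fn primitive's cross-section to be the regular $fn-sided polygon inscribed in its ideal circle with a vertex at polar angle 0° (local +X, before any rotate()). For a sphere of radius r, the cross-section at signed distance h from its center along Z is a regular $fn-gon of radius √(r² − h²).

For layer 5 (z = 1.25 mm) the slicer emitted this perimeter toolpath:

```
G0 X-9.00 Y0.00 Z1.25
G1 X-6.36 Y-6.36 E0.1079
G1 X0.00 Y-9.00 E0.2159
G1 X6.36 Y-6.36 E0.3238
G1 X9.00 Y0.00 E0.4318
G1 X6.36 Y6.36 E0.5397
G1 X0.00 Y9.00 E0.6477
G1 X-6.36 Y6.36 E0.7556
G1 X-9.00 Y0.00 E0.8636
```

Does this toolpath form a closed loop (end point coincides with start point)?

yes

Start point (G0): (-9.00, 0.00). End point (last G1): the path returns to the start — closed.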